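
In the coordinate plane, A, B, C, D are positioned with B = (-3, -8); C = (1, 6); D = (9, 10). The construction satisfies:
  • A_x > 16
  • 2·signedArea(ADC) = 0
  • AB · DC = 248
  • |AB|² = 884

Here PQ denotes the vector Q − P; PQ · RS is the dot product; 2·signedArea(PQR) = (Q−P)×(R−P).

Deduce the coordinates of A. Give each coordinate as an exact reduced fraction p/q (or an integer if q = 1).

1. A_x = 17  [2·signedArea(ADC) = 0 ∩ AB · DC = 248]
2. A_y = 14  [2·signedArea(ADC) = 0 ∩ AB · DC = 248]
   → A = (17, 14)

A = (17, 14)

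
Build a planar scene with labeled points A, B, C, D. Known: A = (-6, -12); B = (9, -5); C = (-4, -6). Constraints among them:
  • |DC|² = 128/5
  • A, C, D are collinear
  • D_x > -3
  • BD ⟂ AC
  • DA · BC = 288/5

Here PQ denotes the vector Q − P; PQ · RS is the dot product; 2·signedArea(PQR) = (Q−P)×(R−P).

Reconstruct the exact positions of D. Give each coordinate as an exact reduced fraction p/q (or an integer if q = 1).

D = (-12/5, -6/5)

1. D_x = -12/5  [A, C, D are collinear ∩ BD ⟂ AC]
2. D_y = -6/5  [A, C, D are collinear ∩ BD ⟂ AC]
   → D = (-12/5, -6/5)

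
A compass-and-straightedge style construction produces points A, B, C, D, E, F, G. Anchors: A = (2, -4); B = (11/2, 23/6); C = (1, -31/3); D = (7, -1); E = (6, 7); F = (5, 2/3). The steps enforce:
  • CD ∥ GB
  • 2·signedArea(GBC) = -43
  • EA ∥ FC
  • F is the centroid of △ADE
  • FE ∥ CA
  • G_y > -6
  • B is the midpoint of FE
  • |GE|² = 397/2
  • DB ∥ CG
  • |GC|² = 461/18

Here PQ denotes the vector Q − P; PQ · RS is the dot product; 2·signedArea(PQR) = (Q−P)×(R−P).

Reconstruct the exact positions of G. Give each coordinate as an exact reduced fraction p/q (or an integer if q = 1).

1. G_x = -1/2  [CD ∥ GB ∩ DB ∥ CG]
2. G_y = -11/2  [CD ∥ GB ∩ DB ∥ CG]
   → G = (-1/2, -11/2)

G = (-1/2, -11/2)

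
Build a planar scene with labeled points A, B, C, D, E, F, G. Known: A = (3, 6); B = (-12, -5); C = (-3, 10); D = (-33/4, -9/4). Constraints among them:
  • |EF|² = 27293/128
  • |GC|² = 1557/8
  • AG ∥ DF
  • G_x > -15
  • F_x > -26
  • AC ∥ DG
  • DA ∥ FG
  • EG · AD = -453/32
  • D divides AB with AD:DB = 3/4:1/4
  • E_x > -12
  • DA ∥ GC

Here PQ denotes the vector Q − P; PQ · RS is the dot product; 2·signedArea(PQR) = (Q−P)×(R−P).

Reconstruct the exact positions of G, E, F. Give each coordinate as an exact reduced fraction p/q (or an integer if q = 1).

1. G_x = -57/4  [DA ∥ GC ∩ AC ∥ DG]
2. G_y = 7/4  [DA ∥ GC ∩ AC ∥ DG]
   → G = (-57/4, 7/4)
3. F_x = -51/2  [DA ∥ FG ∩ AG ∥ DF]
4. F_y = -13/2  [DA ∥ FG ∩ AG ∥ DF]
   → F = (-51/2, -13/2)
5. E_x = -177/16  [line 45/4·x + 33/4·y + 5121/32 = 0 ∩ |EF|² = 27293/128]
6. E_y = -69/16  [line 45/4·x + 33/4·y + 5121/32 = 0 ∩ |EF|² = 27293/128]
   → E = (-177/16, -69/16)

E = (-177/16, -69/16)
F = (-51/2, -13/2)
G = (-57/4, 7/4)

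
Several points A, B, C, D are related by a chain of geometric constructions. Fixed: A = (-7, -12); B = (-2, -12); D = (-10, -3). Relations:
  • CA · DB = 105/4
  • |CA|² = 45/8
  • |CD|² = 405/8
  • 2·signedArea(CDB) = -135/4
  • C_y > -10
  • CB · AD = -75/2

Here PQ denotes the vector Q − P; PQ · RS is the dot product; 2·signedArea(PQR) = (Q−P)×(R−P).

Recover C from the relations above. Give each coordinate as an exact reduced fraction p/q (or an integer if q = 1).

C = (-31/4, -39/4)

1. C_x = -31/4  [CB · AD = -75/2 ∩ 2·signedArea(CDB) = -135/4]
2. C_y = -39/4  [CB · AD = -75/2 ∩ 2·signedArea(CDB) = -135/4]
   → C = (-31/4, -39/4)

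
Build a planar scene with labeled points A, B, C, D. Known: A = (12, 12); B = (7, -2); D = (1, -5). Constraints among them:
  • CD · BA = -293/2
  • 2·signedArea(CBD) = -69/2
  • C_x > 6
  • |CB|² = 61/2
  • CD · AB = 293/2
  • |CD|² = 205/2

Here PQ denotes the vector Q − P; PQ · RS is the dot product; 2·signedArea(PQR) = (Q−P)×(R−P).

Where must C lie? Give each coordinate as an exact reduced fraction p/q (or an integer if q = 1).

1. C_x = 13/2  [CD · BA = -293/2 ∩ 2·signedArea(CBD) = -69/2]
2. C_y = 7/2  [CD · BA = -293/2 ∩ 2·signedArea(CBD) = -69/2]
   → C = (13/2, 7/2)

C = (13/2, 7/2)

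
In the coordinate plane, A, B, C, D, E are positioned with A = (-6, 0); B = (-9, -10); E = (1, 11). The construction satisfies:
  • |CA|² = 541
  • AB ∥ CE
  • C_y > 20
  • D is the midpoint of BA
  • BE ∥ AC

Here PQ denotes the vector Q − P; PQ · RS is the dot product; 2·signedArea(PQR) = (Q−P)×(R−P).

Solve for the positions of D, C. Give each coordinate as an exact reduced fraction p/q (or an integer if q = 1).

1. D_x = -15/2  [D is the midpoint of BA]
2. D_y = -5  [D is the midpoint of BA]
   → D = (-15/2, -5)
3. C_x = 4  [AB ∥ CE ∩ BE ∥ AC]
4. C_y = 21  [AB ∥ CE ∩ BE ∥ AC]
   → C = (4, 21)

C = (4, 21)
D = (-15/2, -5)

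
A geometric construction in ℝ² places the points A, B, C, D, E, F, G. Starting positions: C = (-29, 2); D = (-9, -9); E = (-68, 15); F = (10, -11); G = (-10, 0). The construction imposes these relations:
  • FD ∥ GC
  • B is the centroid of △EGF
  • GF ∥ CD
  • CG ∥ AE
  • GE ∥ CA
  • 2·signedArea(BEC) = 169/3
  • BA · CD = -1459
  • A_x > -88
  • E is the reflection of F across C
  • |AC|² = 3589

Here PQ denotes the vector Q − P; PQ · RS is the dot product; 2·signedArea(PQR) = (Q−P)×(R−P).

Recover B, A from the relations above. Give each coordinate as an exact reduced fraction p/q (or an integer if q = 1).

1. B_x = -68/3  [B is the centroid of △EGF]
2. B_y = 4/3  [B is the centroid of △EGF]
   → B = (-68/3, 4/3)
3. A_x = -87  [CG ∥ AE ∩ GE ∥ CA]
4. A_y = 17  [CG ∥ AE ∩ GE ∥ CA]
   → A = (-87, 17)

A = (-87, 17)
B = (-68/3, 4/3)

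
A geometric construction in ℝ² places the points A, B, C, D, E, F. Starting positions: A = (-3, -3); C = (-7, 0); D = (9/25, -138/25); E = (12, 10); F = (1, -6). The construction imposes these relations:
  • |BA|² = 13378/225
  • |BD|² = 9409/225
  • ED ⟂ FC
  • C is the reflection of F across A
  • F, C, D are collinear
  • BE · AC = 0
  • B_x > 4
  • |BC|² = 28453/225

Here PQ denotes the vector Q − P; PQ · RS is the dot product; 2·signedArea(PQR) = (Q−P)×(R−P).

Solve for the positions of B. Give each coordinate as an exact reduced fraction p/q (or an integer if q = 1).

1. B_x = 106/25  [line 4·x + -3·y + -18 = 0 ∩ |BC|² = 28453/225]
2. B_y = -26/75  [line 4·x + -3·y + -18 = 0 ∩ |BC|² = 28453/225]
   → B = (106/25, -26/75)

B = (106/25, -26/75)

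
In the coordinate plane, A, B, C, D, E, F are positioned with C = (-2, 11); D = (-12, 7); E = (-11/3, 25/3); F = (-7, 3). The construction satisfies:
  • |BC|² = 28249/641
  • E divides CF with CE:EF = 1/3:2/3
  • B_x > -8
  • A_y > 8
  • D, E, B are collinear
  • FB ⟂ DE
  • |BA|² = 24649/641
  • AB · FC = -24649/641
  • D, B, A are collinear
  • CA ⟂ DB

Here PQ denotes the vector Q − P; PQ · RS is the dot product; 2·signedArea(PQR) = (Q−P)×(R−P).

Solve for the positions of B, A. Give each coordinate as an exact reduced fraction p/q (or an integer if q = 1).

A = (-1042/641, 5551/641)
B = (-4967/641, 4923/641)

1. B_x = -4967/641  [D, E, B are collinear ∩ FB ⟂ DE]
2. B_y = 4923/641  [D, E, B are collinear ∩ FB ⟂ DE]
   → B = (-4967/641, 4923/641)
3. A_x = -1042/641  [D, B, A are collinear ∩ CA ⟂ DB]
4. A_y = 5551/641  [D, B, A are collinear ∩ CA ⟂ DB]
   → A = (-1042/641, 5551/641)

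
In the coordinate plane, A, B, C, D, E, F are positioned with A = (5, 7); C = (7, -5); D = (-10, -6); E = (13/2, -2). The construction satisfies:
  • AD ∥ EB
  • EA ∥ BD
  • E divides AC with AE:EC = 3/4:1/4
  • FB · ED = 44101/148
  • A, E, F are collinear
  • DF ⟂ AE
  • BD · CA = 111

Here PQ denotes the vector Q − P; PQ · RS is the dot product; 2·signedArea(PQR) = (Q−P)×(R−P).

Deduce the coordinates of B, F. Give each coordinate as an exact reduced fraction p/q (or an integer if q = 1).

1. B_x = -17/2  [EA ∥ BD ∩ AD ∥ EB]
2. B_y = -15  [EA ∥ BD ∩ AD ∥ EB]
   → B = (-17/2, -15)
3. F_x = 248/37  [A, E, F are collinear ∩ DF ⟂ AE]
4. F_y = -119/37  [A, E, F are collinear ∩ DF ⟂ AE]
   → F = (248/37, -119/37)

B = (-17/2, -15)
F = (248/37, -119/37)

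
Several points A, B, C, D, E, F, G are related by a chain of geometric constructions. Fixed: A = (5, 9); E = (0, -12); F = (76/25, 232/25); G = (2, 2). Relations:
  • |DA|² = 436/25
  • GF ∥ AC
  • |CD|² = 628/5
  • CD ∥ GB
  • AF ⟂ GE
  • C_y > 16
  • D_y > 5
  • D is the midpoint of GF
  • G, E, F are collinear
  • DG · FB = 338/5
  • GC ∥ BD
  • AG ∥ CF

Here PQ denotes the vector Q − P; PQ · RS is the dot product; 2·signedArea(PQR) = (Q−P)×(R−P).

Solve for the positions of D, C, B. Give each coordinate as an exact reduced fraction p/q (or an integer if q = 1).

1. D_x = 63/25  [D is the midpoint of GF]
2. D_y = 141/25  [D is the midpoint of GF]
   → D = (63/25, 141/25)
3. C_x = 151/25  [AG ∥ CF ∩ GF ∥ AC]
4. C_y = 407/25  [AG ∥ CF ∩ GF ∥ AC]
   → C = (151/25, 407/25)
5. B_x = -38/25  [GC ∥ BD ∩ CD ∥ GB]
6. B_y = -216/25  [GC ∥ BD ∩ CD ∥ GB]
   → B = (-38/25, -216/25)

B = (-38/25, -216/25)
C = (151/25, 407/25)
D = (63/25, 141/25)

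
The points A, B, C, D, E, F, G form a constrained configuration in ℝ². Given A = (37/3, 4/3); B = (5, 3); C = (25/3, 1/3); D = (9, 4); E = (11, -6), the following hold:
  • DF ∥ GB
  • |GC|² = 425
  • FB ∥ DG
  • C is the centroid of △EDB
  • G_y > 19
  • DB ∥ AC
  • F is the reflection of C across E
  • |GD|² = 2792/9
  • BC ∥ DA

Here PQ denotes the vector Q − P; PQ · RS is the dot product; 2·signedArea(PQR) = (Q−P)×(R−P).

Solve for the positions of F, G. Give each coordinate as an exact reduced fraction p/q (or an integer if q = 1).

F = (41/3, -37/3)
G = (1/3, 58/3)

1. F_x = 41/3  [F is the reflection of C across E]
2. F_y = -37/3  [F is the reflection of C across E]
   → F = (41/3, -37/3)
3. G_x = 1/3  [DF ∥ GB ∩ FB ∥ DG]
4. G_y = 58/3  [DF ∥ GB ∩ FB ∥ DG]
   → G = (1/3, 58/3)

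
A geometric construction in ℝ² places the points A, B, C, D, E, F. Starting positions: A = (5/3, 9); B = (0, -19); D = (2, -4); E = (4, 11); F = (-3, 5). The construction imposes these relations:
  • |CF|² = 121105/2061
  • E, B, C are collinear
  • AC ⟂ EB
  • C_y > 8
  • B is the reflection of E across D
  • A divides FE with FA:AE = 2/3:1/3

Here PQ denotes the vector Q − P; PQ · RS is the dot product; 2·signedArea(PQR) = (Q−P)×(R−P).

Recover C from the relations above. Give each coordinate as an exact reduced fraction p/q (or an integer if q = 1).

C = (2540/687, 1999/229)

1. C_x = 2540/687  [E, B, C are collinear ∩ AC ⟂ EB]
2. C_y = 1999/229  [E, B, C are collinear ∩ AC ⟂ EB]
   → C = (2540/687, 1999/229)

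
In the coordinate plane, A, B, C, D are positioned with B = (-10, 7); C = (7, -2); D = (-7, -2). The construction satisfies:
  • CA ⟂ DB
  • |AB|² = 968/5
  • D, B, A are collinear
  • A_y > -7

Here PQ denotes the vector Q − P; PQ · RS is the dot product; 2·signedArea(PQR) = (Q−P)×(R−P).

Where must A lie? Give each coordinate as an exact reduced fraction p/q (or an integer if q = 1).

A = (-28/5, -31/5)

1. A_x = -28/5  [D, B, A are collinear ∩ CA ⟂ DB]
2. A_y = -31/5  [D, B, A are collinear ∩ CA ⟂ DB]
   → A = (-28/5, -31/5)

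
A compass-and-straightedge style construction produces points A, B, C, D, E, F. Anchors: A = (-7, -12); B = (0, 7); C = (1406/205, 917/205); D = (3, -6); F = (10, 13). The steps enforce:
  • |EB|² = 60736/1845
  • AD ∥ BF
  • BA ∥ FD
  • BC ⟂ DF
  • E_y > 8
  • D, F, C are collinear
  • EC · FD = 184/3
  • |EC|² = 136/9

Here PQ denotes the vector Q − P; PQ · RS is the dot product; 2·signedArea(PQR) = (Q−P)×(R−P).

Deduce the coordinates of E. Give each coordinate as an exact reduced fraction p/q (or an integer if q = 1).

E = (1152/205, 5017/615)

1. E_x = 1152/205  [line 7·x + 19·y + -583/3 = 0 ∩ |EC|² = 136/9]
2. E_y = 5017/615  [line 7·x + 19·y + -583/3 = 0 ∩ |EC|² = 136/9]
   → E = (1152/205, 5017/615)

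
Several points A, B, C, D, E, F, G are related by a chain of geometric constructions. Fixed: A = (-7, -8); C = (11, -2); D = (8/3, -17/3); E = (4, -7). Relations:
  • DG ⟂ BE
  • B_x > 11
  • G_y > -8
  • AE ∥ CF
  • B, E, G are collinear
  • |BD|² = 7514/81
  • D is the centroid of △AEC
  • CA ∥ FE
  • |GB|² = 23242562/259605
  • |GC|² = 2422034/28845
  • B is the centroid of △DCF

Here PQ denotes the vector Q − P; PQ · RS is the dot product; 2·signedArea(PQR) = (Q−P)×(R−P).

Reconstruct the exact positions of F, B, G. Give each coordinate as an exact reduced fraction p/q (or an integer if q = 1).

1. F_x = 22  [CA ∥ FE ∩ AE ∥ CF]
2. F_y = -1  [CA ∥ FE ∩ AE ∥ CF]
   → F = (22, -1)
3. B_x = 107/9  [B is the centroid of △DCF]
4. B_y = -26/9  [B is the centroid of △DCF]
   → B = (107/9, -26/9)
5. G_x = 33632/9615  [B, E, G are collinear ∩ DG ⟂ BE]
6. G_y = -69821/9615  [B, E, G are collinear ∩ DG ⟂ BE]
   → G = (33632/9615, -69821/9615)

B = (107/9, -26/9)
F = (22, -1)
G = (33632/9615, -69821/9615)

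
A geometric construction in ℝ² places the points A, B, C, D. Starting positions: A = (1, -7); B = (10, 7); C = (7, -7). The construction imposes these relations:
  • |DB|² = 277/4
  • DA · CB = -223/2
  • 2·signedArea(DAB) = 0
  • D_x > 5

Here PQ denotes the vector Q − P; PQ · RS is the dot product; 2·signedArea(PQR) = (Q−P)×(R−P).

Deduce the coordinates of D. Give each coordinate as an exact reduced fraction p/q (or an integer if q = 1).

D = (11/2, 0)

1. D_x = 11/2  [2·signedArea(DAB) = 0 ∩ DA · CB = -223/2]
2. D_y = 0  [2·signedArea(DAB) = 0 ∩ DA · CB = -223/2]
   → D = (11/2, 0)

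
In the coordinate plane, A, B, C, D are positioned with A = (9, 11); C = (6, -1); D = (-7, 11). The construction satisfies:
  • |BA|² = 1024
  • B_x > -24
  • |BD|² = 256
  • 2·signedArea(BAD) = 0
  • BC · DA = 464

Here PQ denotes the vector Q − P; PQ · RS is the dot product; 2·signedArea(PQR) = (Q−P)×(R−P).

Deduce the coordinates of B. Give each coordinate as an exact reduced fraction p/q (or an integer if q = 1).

B = (-23, 11)

1. B_x = -23  [2·signedArea(BAD) = 0 ∩ BC · DA = 464]
2. B_y = 11  [2·signedArea(BAD) = 0 ∩ BC · DA = 464]
   → B = (-23, 11)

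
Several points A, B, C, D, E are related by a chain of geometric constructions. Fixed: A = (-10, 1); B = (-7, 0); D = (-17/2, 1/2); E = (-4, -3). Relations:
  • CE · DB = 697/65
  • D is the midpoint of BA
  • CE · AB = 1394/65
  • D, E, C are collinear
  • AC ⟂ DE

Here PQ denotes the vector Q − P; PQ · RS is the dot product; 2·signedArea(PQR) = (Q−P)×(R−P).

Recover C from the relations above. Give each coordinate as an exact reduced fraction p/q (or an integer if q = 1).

1. C_x = -629/65  [D, E, C are collinear ∩ AC ⟂ DE]
2. C_y = 92/65  [D, E, C are collinear ∩ AC ⟂ DE]
   → C = (-629/65, 92/65)

C = (-629/65, 92/65)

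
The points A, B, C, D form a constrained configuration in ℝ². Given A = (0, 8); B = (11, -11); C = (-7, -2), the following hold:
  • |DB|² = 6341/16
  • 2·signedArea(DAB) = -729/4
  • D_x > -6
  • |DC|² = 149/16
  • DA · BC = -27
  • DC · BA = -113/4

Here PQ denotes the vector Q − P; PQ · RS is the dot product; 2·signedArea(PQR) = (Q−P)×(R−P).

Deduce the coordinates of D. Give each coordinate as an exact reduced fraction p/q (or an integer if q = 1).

1. D_x = -21/4  [DC · BA = -113/4 ∩ DA · BC = -27]
2. D_y = 1/2  [DC · BA = -113/4 ∩ DA · BC = -27]
   → D = (-21/4, 1/2)

D = (-21/4, 1/2)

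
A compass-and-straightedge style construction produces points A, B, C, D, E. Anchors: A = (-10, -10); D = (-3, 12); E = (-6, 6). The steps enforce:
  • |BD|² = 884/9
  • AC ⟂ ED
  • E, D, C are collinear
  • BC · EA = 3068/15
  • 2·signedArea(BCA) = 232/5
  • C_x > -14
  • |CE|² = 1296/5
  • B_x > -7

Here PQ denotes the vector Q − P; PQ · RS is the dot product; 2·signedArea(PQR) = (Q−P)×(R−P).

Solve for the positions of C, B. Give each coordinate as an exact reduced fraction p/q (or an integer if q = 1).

B = (-19/3, 8/3)
C = (-66/5, -42/5)

1. C_x = -66/5  [E, D, C are collinear ∩ AC ⟂ ED]
2. C_y = -42/5  [E, D, C are collinear ∩ AC ⟂ ED]
   → C = (-66/5, -42/5)
3. B_x = -19/3  [2·signedArea(BCA) = 232/5 ∩ BC · EA = 3068/15]
4. B_y = 8/3  [2·signedArea(BCA) = 232/5 ∩ BC · EA = 3068/15]
   → B = (-19/3, 8/3)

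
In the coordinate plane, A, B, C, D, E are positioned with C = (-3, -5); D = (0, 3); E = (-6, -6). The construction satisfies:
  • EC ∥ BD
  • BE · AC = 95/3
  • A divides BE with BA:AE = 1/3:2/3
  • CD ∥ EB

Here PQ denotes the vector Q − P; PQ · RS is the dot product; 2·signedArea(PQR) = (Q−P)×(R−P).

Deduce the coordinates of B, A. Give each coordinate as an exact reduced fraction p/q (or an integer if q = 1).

A = (-4, -2/3)
B = (-3, 2)

1. B_x = -3  [EC ∥ BD ∩ CD ∥ EB]
2. B_y = 2  [EC ∥ BD ∩ CD ∥ EB]
   → B = (-3, 2)
3. A_x = -4  [A divides BE with BA:AE = 1/3:2/3]
4. A_y = -2/3  [A divides BE with BA:AE = 1/3:2/3]
   → A = (-4, -2/3)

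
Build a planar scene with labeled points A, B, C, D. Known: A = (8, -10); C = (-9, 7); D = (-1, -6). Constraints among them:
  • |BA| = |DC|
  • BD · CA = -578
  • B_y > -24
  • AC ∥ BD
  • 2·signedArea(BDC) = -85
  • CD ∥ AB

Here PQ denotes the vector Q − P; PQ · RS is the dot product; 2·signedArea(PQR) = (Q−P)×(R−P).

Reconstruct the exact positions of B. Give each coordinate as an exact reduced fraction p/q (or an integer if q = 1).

B = (16, -23)

1. B_x = 16  [AC ∥ BD ∩ CD ∥ AB]
2. B_y = -23  [AC ∥ BD ∩ CD ∥ AB]
   → B = (16, -23)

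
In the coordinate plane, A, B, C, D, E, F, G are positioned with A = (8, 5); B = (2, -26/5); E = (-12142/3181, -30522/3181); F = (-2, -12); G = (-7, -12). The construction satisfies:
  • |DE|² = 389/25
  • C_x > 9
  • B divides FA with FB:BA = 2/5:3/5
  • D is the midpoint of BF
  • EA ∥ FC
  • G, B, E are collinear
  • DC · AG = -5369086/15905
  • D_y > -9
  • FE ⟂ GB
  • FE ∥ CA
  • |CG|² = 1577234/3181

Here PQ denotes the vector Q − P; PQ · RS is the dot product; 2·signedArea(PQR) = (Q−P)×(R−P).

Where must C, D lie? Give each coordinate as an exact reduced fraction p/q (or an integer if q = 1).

1. C_x = 31228/3181  [FE ∥ CA ∩ EA ∥ FC]
2. C_y = 8255/3181  [FE ∥ CA ∩ EA ∥ FC]
   → C = (31228/3181, 8255/3181)
3. D_x = 0  [D is the midpoint of BF]
4. D_y = -43/5  [D is the midpoint of BF]
   → D = (0, -43/5)

C = (31228/3181, 8255/3181)
D = (0, -43/5)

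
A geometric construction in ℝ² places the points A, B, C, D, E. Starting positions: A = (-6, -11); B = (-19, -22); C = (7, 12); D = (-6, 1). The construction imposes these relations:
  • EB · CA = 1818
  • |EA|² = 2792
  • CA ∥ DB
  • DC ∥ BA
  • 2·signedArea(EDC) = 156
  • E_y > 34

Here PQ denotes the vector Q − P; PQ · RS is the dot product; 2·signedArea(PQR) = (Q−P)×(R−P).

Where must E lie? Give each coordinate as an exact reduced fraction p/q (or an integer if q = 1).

E = (20, 35)

1. E_x = 20  [EB · CA = 1818 ∩ 2·signedArea(EDC) = 156]
2. E_y = 35  [EB · CA = 1818 ∩ 2·signedArea(EDC) = 156]
   → E = (20, 35)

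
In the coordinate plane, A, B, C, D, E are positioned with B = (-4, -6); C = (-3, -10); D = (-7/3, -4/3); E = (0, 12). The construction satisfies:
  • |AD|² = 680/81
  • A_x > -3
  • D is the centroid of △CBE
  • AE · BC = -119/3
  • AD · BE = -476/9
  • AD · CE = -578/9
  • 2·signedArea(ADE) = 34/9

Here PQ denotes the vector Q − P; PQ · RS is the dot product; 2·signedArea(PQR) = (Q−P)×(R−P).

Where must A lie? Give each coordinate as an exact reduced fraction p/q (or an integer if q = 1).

A = (-19/9, 14/9)

1. A_x = -19/9  [AE · BC = -119/3 ∩ AD · CE = -578/9]
2. A_y = 14/9  [AE · BC = -119/3 ∩ AD · CE = -578/9]
   → A = (-19/9, 14/9)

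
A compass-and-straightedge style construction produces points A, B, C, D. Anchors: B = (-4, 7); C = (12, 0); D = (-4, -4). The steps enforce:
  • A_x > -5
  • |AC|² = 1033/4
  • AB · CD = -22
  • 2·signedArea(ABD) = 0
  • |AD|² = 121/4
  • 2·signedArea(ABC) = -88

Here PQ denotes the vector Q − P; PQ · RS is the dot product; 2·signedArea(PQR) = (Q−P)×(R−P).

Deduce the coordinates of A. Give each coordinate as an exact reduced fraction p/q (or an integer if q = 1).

A = (-4, 3/2)

1. A_x = -4  [2·signedArea(ABD) = 0 ∩ AB · CD = -22]
2. A_y = 3/2  [2·signedArea(ABD) = 0 ∩ AB · CD = -22]
   → A = (-4, 3/2)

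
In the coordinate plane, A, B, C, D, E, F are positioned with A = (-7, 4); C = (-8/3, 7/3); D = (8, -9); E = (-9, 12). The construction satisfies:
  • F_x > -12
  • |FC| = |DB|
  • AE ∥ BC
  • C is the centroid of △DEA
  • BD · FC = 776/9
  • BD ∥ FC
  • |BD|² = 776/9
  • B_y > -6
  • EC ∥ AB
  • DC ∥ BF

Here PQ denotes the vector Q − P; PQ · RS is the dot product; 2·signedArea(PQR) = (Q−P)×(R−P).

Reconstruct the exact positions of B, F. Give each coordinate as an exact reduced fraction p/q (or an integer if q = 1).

1. B_x = -2/3  [AE ∥ BC ∩ EC ∥ AB]
2. B_y = -17/3  [AE ∥ BC ∩ EC ∥ AB]
   → B = (-2/3, -17/3)
3. F_x = -34/3  [BD ∥ FC ∩ DC ∥ BF]
4. F_y = 17/3  [BD ∥ FC ∩ DC ∥ BF]
   → F = (-34/3, 17/3)

B = (-2/3, -17/3)
F = (-34/3, 17/3)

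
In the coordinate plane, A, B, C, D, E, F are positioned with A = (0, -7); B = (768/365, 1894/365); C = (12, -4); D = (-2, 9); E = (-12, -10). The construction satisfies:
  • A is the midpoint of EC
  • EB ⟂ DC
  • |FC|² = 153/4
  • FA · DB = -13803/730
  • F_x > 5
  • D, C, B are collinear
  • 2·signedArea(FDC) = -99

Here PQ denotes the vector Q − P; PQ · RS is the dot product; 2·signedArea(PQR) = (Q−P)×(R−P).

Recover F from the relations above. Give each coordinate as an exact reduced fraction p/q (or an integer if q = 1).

F = (6, -11/2)

1. F_x = 6  [2·signedArea(FDC) = -99 ∩ FA · DB = -13803/730]
2. F_y = -11/2  [2·signedArea(FDC) = -99 ∩ FA · DB = -13803/730]
   → F = (6, -11/2)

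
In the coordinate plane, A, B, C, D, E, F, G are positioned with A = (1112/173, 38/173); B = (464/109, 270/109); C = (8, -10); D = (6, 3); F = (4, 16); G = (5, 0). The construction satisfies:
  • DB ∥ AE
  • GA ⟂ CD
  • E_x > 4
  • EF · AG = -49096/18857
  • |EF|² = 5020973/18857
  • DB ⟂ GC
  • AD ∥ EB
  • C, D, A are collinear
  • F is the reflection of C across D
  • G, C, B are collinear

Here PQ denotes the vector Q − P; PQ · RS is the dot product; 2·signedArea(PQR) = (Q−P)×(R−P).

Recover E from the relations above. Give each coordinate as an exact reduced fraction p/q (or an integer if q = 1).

E = (88338/18857, -5719/18857)

1. E_x = 88338/18857  [AD ∥ EB ∩ DB ∥ AE]
2. E_y = -5719/18857  [AD ∥ EB ∩ DB ∥ AE]
   → E = (88338/18857, -5719/18857)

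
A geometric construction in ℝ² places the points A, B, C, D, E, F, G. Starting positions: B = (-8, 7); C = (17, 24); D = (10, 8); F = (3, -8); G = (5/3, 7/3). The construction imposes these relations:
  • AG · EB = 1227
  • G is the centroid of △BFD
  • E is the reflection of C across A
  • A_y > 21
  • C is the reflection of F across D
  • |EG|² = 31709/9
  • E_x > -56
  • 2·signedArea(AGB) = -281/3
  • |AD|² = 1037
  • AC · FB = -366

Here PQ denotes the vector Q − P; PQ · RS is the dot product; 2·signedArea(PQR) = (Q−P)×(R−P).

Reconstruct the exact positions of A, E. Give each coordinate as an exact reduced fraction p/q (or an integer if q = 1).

A = (-19, 22)
E = (-55, 20)

1. A_x = -19  [2·signedArea(AGB) = -281/3 ∩ AC · FB = -366]
2. A_y = 22  [2·signedArea(AGB) = -281/3 ∩ AC · FB = -366]
   → A = (-19, 22)
3. E_x = -55  [AG · EB = 1227 ∩ E is the reflection of C across A]
4. E_y = 20  [AG · EB = 1227 ∩ E is the reflection of C across A]
   → E = (-55, 20)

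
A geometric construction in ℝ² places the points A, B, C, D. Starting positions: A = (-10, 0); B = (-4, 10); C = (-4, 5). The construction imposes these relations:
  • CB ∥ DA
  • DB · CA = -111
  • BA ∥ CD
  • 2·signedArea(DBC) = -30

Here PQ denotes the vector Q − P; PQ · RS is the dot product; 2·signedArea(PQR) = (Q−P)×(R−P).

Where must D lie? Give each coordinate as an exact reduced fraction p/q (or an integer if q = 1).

D = (-10, -5)

1. D_x = -10  [CB ∥ DA ∩ BA ∥ CD]
2. D_y = -5  [CB ∥ DA ∩ BA ∥ CD]
   → D = (-10, -5)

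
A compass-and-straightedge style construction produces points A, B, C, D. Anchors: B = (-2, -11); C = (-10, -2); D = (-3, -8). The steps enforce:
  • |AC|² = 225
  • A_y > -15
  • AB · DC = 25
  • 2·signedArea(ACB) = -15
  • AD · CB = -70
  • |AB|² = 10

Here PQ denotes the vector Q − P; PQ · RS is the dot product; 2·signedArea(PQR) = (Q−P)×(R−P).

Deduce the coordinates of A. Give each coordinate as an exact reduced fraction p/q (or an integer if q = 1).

1. A_x = -1  [2·signedArea(ACB) = -15 ∩ AB · DC = 25]
2. A_y = -14  [2·signedArea(ACB) = -15 ∩ AB · DC = 25]
   → A = (-1, -14)

A = (-1, -14)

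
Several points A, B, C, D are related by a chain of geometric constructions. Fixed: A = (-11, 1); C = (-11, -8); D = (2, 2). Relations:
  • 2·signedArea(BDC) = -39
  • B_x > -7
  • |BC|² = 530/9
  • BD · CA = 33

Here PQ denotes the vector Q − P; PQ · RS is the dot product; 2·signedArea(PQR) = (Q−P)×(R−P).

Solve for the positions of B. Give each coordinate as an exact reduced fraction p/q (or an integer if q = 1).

B = (-20/3, -5/3)

1. B_x = -20/3  [2·signedArea(BDC) = -39 ∩ BD · CA = 33]
2. B_y = -5/3  [2·signedArea(BDC) = -39 ∩ BD · CA = 33]
   → B = (-20/3, -5/3)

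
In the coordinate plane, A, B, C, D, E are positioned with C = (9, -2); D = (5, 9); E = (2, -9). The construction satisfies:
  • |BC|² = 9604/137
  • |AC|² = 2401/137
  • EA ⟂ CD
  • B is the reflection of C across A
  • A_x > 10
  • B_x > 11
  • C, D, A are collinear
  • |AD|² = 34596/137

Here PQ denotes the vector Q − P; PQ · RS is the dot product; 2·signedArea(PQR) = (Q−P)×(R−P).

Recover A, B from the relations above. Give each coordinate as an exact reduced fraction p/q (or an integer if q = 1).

1. A_x = 1429/137  [C, D, A are collinear ∩ EA ⟂ CD]
2. A_y = -813/137  [C, D, A are collinear ∩ EA ⟂ CD]
   → A = (1429/137, -813/137)
3. B_x = 1625/137  [B is the reflection of C across A]
4. B_y = -1352/137  [B is the reflection of C across A]
   → B = (1625/137, -1352/137)

A = (1429/137, -813/137)
B = (1625/137, -1352/137)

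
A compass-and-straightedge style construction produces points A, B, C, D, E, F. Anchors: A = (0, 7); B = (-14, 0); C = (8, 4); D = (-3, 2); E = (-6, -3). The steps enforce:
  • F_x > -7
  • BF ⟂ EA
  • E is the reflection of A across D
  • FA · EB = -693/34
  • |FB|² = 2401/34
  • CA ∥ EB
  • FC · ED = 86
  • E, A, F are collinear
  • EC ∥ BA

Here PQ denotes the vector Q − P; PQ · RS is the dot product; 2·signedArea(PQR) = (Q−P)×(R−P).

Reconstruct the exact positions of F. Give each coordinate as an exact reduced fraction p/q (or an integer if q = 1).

F = (-231/34, -147/34)

1. F_x = -231/34  [E, A, F are collinear ∩ BF ⟂ EA]
2. F_y = -147/34  [E, A, F are collinear ∩ BF ⟂ EA]
   → F = (-231/34, -147/34)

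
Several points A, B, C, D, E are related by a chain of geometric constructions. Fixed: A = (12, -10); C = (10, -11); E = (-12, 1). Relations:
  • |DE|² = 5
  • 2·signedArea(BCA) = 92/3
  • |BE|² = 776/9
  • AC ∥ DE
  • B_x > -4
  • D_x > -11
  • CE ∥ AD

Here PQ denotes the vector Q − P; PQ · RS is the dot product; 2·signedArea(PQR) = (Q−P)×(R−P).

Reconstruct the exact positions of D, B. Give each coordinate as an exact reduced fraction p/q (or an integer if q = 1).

B = (-10/3, -7/3)
D = (-10, 2)

1. D_x = -10  [AC ∥ DE ∩ CE ∥ AD]
2. D_y = 2  [AC ∥ DE ∩ CE ∥ AD]
   → D = (-10, 2)
3. B_x = -10/3  [line -1·x + 2·y + 4/3 = 0 ∩ |BE|² = 776/9]
4. B_y = -7/3  [line -1·x + 2·y + 4/3 = 0 ∩ |BE|² = 776/9]
   → B = (-10/3, -7/3)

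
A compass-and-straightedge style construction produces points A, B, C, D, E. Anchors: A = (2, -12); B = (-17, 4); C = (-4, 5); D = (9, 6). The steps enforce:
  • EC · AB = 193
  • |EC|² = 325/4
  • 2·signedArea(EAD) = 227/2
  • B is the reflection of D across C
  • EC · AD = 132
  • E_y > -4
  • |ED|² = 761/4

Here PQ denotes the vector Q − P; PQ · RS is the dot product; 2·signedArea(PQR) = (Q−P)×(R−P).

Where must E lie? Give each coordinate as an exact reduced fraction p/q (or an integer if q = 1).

E = (-1, -7/2)

1. E_x = -1  [2·signedArea(EAD) = 227/2 ∩ EC · AB = 193]
2. E_y = -7/2  [2·signedArea(EAD) = 227/2 ∩ EC · AB = 193]
   → E = (-1, -7/2)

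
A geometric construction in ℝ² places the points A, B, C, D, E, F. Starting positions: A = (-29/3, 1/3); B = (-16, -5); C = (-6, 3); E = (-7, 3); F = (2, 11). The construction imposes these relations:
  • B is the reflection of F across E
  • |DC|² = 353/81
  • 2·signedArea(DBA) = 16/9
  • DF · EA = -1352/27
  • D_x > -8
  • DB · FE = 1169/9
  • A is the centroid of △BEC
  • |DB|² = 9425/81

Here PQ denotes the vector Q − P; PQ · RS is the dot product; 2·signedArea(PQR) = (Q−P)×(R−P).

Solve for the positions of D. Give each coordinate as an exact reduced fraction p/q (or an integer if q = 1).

1. D_x = -71/9  [DB · FE = 1169/9 ∩ DF · EA = -1352/27]
2. D_y = 19/9  [DB · FE = 1169/9 ∩ DF · EA = -1352/27]
   → D = (-71/9, 19/9)

D = (-71/9, 19/9)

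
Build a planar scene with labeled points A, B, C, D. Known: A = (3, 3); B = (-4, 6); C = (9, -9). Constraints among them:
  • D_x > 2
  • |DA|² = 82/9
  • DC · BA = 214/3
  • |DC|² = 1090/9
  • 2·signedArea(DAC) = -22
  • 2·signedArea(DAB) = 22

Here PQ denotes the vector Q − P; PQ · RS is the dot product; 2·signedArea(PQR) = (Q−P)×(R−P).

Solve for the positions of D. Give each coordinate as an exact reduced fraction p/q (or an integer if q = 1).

D = (8/3, 0)

1. D_x = 8/3  [2·signedArea(DAC) = -22 ∩ DC · BA = 214/3]
2. D_y = 0  [2·signedArea(DAC) = -22 ∩ DC · BA = 214/3]
   → D = (8/3, 0)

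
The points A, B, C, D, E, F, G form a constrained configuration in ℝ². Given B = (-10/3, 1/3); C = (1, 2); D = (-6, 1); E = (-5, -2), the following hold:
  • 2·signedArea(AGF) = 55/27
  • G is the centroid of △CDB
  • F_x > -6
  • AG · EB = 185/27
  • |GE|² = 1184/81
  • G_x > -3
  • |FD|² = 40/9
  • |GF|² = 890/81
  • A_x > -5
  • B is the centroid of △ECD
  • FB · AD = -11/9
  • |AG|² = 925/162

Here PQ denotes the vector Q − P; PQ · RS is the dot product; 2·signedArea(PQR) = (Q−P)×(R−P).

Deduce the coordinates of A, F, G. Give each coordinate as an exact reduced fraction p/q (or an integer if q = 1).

A = (-25/6, -5/6)
F = (-16/3, -1)
G = (-25/9, 10/9)

1. G_x = -25/9  [G is the centroid of △CDB]
2. G_y = 10/9  [G is the centroid of △CDB]
   → G = (-25/9, 10/9)
3. A_x = -25/6  [line -5/3·x + -7/3·y + -80/9 = 0 ∩ |AG|² = 925/162]
4. A_y = -5/6  [line -5/3·x + -7/3·y + -80/9 = 0 ∩ |AG|² = 925/162]
   → A = (-25/6, -5/6)
5. F_x = -16/3  [2·signedArea(AGF) = 55/27 ∩ FB · AD = -11/9]
6. F_y = -1  [2·signedArea(AGF) = 55/27 ∩ FB · AD = -11/9]
   → F = (-16/3, -1)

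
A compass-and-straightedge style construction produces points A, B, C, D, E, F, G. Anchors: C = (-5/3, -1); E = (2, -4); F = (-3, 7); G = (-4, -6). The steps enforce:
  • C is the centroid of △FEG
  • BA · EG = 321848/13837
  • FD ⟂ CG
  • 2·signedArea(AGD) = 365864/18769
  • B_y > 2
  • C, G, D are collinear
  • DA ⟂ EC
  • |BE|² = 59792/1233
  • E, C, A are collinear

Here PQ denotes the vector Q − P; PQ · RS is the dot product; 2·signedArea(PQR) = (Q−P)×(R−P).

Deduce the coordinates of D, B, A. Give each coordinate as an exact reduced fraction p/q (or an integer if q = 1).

A = (-40713/13837, 605/13837)
B = (22/411, 368/137)
D = (159/137, 693/137)

1. D_x = 159/137  [C, G, D are collinear ∩ FD ⟂ CG]
2. D_y = 693/137  [C, G, D are collinear ∩ FD ⟂ CG]
   → D = (159/137, 693/137)
3. A_x = -40713/13837  [E, C, A are collinear ∩ DA ⟂ EC]
4. A_y = 605/13837  [E, C, A are collinear ∩ DA ⟂ EC]
   → A = (-40713/13837, 605/13837)
5. B_x = 22/411  [line 6·x + 2·y + -780/137 = 0 ∩ |BE|² = 59792/1233]
6. B_y = 368/137  [line 6·x + 2·y + -780/137 = 0 ∩ |BE|² = 59792/1233]
   → B = (22/411, 368/137)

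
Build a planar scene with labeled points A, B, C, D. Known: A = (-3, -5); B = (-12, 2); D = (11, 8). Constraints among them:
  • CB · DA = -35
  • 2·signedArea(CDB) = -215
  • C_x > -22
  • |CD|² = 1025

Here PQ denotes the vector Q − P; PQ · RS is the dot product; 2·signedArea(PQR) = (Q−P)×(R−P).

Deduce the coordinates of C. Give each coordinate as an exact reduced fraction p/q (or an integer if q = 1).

C = (-21, 9)

1. C_x = -21  [CB · DA = -35 ∩ 2·signedArea(CDB) = -215]
2. C_y = 9  [CB · DA = -35 ∩ 2·signedArea(CDB) = -215]
   → C = (-21, 9)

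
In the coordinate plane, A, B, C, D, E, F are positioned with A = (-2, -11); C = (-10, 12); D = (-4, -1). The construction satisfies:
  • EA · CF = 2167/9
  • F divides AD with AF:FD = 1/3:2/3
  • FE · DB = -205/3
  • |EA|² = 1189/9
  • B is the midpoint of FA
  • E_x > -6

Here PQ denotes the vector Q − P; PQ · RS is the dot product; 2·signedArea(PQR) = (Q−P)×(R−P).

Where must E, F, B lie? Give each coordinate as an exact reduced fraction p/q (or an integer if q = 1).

1. F_x = -8/3  [F divides AD with AF:FD = 1/3:2/3]
2. F_y = -23/3  [F divides AD with AF:FD = 1/3:2/3]
   → F = (-8/3, -23/3)
3. B_x = -7/3  [B is the midpoint of FA]
4. B_y = -28/3  [B is the midpoint of FA]
   → B = (-7/3, -28/3)
5. E_x = -16/3  [EA · CF = 2167/9 ∩ FE · DB = -205/3]
6. E_y = 0  [EA · CF = 2167/9 ∩ FE · DB = -205/3]
   → E = (-16/3, 0)

B = (-7/3, -28/3)
E = (-16/3, 0)
F = (-8/3, -23/3)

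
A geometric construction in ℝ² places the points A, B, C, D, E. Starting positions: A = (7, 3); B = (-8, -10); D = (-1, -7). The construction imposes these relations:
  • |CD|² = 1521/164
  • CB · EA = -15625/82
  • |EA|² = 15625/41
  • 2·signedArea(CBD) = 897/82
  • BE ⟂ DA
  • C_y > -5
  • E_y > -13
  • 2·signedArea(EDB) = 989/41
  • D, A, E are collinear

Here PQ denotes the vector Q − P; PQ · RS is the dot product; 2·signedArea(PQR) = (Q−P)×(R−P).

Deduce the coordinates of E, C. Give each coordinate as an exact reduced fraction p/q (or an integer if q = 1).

C = (37/41, -379/82)
E = (-213/41, -502/41)

1. E_x = -213/41  [D, A, E are collinear ∩ BE ⟂ DA]
2. E_y = -502/41  [D, A, E are collinear ∩ BE ⟂ DA]
   → E = (-213/41, -502/41)
3. C_x = 37/41  [2·signedArea(CBD) = 897/82 ∩ CB · EA = -15625/82]
4. C_y = -379/82  [2·signedArea(CBD) = 897/82 ∩ CB · EA = -15625/82]
   → C = (37/41, -379/82)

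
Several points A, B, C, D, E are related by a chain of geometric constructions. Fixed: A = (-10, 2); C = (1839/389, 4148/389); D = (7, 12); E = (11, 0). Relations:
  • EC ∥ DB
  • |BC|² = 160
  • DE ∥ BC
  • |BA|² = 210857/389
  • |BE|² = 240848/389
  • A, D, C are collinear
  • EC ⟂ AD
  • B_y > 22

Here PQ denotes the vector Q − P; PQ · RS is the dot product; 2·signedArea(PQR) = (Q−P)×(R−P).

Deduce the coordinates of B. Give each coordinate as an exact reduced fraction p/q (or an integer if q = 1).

B = (283/389, 8816/389)

1. B_x = 283/389  [DE ∥ BC ∩ EC ∥ DB]
2. B_y = 8816/389  [DE ∥ BC ∩ EC ∥ DB]
   → B = (283/389, 8816/389)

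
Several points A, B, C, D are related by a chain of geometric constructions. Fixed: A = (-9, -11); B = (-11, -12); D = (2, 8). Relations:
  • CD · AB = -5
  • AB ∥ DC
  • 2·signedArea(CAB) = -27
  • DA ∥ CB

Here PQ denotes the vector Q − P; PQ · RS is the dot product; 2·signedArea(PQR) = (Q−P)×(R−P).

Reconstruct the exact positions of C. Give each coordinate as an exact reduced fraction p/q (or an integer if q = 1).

1. C_x = 0  [DA ∥ CB ∩ AB ∥ DC]
2. C_y = 7  [DA ∥ CB ∩ AB ∥ DC]
   → C = (0, 7)

C = (0, 7)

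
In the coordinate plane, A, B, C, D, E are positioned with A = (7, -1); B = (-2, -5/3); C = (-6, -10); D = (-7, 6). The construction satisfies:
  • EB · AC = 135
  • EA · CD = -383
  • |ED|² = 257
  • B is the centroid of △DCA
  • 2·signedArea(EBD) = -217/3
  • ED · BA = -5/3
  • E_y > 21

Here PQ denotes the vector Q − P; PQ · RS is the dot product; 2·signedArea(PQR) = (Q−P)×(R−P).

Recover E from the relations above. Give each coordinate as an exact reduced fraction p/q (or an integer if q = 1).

E = (-8, 22)

1. E_x = -8  [EA · CD = -383 ∩ EB · AC = 135]
2. E_y = 22  [EA · CD = -383 ∩ EB · AC = 135]
   → E = (-8, 22)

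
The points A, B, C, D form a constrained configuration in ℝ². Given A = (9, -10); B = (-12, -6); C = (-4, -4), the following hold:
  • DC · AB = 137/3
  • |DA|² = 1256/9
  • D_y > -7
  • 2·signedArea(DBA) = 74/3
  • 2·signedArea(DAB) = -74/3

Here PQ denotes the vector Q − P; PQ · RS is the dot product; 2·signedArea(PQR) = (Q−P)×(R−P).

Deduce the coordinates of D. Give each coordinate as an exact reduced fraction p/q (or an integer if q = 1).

D = (-7/3, -20/3)

1. D_x = -7/3  [2·signedArea(DBA) = 74/3 ∩ DC · AB = 137/3]
2. D_y = -20/3  [2·signedArea(DBA) = 74/3 ∩ DC · AB = 137/3]
   → D = (-7/3, -20/3)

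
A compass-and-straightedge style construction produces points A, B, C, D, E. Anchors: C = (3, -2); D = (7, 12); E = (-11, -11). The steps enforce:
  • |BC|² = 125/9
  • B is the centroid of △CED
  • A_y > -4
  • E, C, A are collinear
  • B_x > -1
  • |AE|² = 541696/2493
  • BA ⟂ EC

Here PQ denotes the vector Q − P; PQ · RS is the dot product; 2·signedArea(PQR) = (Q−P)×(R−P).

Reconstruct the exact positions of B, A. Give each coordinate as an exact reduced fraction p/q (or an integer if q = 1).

1. B_x = -1/3  [B is the centroid of △CED]
2. B_y = -1/3  [B is the centroid of △CED]
   → B = (-1/3, -1/3)
3. A_x = 1163/831  [E, C, A are collinear ∩ BA ⟂ EC]
4. A_y = -839/277  [E, C, A are collinear ∩ BA ⟂ EC]
   → A = (1163/831, -839/277)

A = (1163/831, -839/277)
B = (-1/3, -1/3)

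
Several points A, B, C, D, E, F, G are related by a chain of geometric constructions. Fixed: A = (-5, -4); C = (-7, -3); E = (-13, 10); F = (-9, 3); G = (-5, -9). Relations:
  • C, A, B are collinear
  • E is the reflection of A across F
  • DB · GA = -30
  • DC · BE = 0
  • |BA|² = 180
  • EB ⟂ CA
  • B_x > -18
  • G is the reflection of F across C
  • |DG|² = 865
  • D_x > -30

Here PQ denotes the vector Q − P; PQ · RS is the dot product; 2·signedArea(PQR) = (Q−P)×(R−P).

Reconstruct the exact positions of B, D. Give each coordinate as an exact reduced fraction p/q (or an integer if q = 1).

1. B_x = -17  [C, A, B are collinear ∩ EB ⟂ CA]
2. B_y = 2  [C, A, B are collinear ∩ EB ⟂ CA]
   → B = (-17, 2)
3. D_x = -29  [DC · BE = 0 ∩ DB · GA = -30]
4. D_y = 8  [DC · BE = 0 ∩ DB · GA = -30]
   → D = (-29, 8)

B = (-17, 2)
D = (-29, 8)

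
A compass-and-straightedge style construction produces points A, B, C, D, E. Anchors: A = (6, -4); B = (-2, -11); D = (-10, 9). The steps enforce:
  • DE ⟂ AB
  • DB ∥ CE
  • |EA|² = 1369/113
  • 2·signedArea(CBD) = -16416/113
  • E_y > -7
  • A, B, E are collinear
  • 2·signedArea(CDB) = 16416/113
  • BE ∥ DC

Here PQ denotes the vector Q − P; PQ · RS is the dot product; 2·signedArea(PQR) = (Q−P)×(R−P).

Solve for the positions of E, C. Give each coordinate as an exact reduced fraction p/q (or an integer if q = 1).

C = (-522/113, 1549/113)
E = (382/113, -711/113)

1. E_x = 382/113  [A, B, E are collinear ∩ DE ⟂ AB]
2. E_y = -711/113  [A, B, E are collinear ∩ DE ⟂ AB]
   → E = (382/113, -711/113)
3. C_x = -522/113  [DB ∥ CE ∩ BE ∥ DC]
4. C_y = 1549/113  [DB ∥ CE ∩ BE ∥ DC]
   → C = (-522/113, 1549/113)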